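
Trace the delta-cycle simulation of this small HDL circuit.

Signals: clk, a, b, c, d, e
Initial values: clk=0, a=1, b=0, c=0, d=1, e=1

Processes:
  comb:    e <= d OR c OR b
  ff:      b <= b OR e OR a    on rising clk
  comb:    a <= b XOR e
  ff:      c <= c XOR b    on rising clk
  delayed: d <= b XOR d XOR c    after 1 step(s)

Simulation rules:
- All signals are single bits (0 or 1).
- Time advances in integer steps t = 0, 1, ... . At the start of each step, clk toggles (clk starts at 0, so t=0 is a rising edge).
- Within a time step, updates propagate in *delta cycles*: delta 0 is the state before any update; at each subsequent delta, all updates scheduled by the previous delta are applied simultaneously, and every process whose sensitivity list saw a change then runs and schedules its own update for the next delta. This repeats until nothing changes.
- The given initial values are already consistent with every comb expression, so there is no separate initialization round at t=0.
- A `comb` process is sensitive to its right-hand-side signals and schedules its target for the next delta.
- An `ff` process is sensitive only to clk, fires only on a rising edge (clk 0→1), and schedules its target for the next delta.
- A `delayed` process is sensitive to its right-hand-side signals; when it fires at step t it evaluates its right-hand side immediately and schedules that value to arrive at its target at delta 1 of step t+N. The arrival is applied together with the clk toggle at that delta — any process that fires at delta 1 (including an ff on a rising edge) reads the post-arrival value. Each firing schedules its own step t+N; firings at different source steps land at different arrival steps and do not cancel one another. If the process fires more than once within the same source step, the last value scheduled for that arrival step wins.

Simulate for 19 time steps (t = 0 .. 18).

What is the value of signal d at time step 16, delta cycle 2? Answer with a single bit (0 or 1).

t=0 Δ0: clk=0 e=1 c=0 b=0 a=1 d=1
  Δ1: clk:0→1
  Δ2: b:0→1
  Δ3: a:1→0
  (3Δ to stable)
t=1 Δ0: clk=1 e=1 c=0 b=1 a=0 d=1
  Δ1: clk:1→0, d:1→0
  (1Δ to stable)
t=2 Δ0: clk=0 e=1 c=0 b=1 a=0 d=0
  Δ1: clk:0→1, d:0→1
  Δ2: c:0→1
  (2Δ to stable)
t=3 Δ0: clk=1 e=1 c=1 b=1 a=0 d=1
  Δ1: clk:1→0
  (1Δ to stable)
t=4 Δ0: clk=0 e=1 c=1 b=1 a=0 d=1
  Δ1: clk:0→1
  Δ2: c:1→0
  (2Δ to stable)
t=5 Δ0: clk=1 e=1 c=0 b=1 a=0 d=1
  Δ1: clk:1→0, d:1→0
  (1Δ to stable)
t=6 Δ0: clk=0 e=1 c=0 b=1 a=0 d=0
  Δ1: clk:0→1, d:0→1
  Δ2: c:0→1
  (2Δ to stable)
t=7 Δ0: clk=1 e=1 c=1 b=1 a=0 d=1
  Δ1: clk:1→0
  (1Δ to stable)
t=8 Δ0: clk=0 e=1 c=1 b=1 a=0 d=1
  Δ1: clk:0→1
  Δ2: c:1→0
  (2Δ to stable)
t=9 Δ0: clk=1 e=1 c=0 b=1 a=0 d=1
  Δ1: clk:1→0, d:1→0
  (1Δ to stable)
t=10 Δ0: clk=0 e=1 c=0 b=1 a=0 d=0
  Δ1: clk:0→1, d:0→1
  Δ2: c:0→1
  (2Δ to stable)
t=11 Δ0: clk=1 e=1 c=1 b=1 a=0 d=1
  Δ1: clk:1→0
  (1Δ to stable)
t=12 Δ0: clk=0 e=1 c=1 b=1 a=0 d=1
  Δ1: clk:0→1
  Δ2: c:1→0
  (2Δ to stable)
t=13 Δ0: clk=1 e=1 c=0 b=1 a=0 d=1
  Δ1: clk:1→0, d:1→0
  (1Δ to stable)
t=14 Δ0: clk=0 e=1 c=0 b=1 a=0 d=0
  Δ1: clk:0→1, d:0→1
  Δ2: c:0→1
  (2Δ to stable)
t=15 Δ0: clk=1 e=1 c=1 b=1 a=0 d=1
  Δ1: clk:1→0
  (1Δ to stable)
t=16 Δ0: clk=0 e=1 c=1 b=1 a=0 d=1
  Δ1: clk:0→1
  Δ2: c:1→0
  (2Δ to stable)
t=17 Δ0: clk=1 e=1 c=0 b=1 a=0 d=1
  Δ1: clk:1→0, d:1→0
  (1Δ to stable)
t=18 Δ0: clk=0 e=1 c=0 b=1 a=0 d=0
  Δ1: clk:0→1, d:0→1
  Δ2: c:0→1
  (2Δ to stable)

1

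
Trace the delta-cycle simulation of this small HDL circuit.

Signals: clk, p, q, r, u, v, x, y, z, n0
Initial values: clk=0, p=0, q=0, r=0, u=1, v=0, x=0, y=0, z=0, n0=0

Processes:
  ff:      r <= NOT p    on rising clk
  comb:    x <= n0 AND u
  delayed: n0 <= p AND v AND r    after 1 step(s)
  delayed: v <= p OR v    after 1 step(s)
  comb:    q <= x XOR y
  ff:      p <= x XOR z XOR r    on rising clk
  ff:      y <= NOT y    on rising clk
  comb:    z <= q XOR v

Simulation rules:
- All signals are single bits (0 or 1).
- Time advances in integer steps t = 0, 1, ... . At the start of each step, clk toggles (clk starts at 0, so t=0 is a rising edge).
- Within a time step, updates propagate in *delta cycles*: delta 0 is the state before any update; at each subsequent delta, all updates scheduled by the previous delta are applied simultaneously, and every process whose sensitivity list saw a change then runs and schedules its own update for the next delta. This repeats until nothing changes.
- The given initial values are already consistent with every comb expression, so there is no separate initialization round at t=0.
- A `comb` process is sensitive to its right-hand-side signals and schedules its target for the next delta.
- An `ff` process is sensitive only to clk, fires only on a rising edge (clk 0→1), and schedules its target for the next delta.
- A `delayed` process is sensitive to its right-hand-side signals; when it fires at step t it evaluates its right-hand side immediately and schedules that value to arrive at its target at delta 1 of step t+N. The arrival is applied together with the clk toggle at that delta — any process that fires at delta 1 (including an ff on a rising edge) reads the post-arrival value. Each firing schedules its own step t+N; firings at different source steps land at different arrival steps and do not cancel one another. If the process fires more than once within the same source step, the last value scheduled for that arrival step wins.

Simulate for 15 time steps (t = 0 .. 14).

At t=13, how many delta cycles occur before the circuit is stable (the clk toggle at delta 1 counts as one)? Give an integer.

4

[bits: p,z,x,y,u,q,r,clk,n0,v]
t=0: Δ0=0000100000 Δ1=0000100100 Δ2=0001101100 Δ3=0001111100 Δ4=0101111100 | 4Δ
t=1: Δ0=0101111100 Δ1=0101111000 | 1Δ
t=2: Δ0=0101111000 Δ1=0101111100 Δ2=0100111100 Δ3=0100101100 Δ4=0000101100 | 4Δ
t=3: Δ0=0000101100 Δ1=0000101000 | 1Δ
t=4: Δ0=0000101000 Δ1=0000101100 Δ2=1001101100 Δ3=1001111100 Δ4=1101111100 | 4Δ
t=5: Δ0=1101111100 Δ1=1101111001 Δ2=1001111001 | 2Δ
t=6: Δ0=1001111001 Δ1=1001111111 Δ2=1010110111 | 2Δ
t=7: Δ0=1010110111 Δ1=1010110001 Δ2=1000110001 Δ3=1000100001 Δ4=1100100001 | 4Δ
t=8: Δ0=1100100001 Δ1=1100100101 Δ2=1101100101 Δ3=1101110101 Δ4=1001110101 | 4Δ
t=9: Δ0=1001110101 Δ1=1001110001 | 1Δ
t=10: Δ0=1001110001 Δ1=1001110101 Δ2=0000110101 Δ3=0000100101 Δ4=0100100101 | 4Δ
t=11: Δ0=0100100101 Δ1=0100100001 | 1Δ
t=12: Δ0=0100100001 Δ1=0100100101 Δ2=1101101101 Δ3=1101111101 Δ4=1001111101 | 4Δ
t=13: Δ0=1001111101 Δ1=1001111011 Δ2=1011111011 Δ3=1011101011 Δ4=1111101011 | 4Δ
t=14: Δ0=1111101011 Δ1=1111101111 Δ2=1110100111 Δ3=1110110111 Δ4=1010110111 | 4Δ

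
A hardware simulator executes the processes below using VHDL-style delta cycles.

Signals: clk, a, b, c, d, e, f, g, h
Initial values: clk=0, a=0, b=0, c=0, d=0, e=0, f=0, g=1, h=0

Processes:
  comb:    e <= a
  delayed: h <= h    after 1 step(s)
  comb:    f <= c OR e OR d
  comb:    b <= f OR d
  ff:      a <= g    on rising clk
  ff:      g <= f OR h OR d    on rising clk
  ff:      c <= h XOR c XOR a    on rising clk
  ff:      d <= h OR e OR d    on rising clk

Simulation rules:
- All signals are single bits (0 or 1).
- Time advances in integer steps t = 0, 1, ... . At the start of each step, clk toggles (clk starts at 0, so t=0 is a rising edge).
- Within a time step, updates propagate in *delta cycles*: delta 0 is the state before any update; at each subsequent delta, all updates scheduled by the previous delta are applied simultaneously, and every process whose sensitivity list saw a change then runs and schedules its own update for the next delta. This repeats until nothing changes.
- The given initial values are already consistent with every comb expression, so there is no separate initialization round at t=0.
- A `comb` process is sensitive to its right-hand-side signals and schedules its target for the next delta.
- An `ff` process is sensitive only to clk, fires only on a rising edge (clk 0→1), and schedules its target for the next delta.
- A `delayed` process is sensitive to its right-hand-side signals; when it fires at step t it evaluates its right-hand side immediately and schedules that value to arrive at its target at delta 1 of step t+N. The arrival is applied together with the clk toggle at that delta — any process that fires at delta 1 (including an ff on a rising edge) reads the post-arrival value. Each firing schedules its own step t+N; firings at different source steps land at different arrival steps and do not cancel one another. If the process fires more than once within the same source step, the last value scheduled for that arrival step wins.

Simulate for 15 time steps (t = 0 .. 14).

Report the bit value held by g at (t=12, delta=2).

1

[bits: b,a,clk,g,c,h,d,e,f]
t=0: Δ0=000100000 Δ1=001100000 Δ2=011000000 Δ3=011000010 Δ4=011000011 Δ5=111000011 | 5Δ
t=1: Δ0=111000011 Δ1=110000011 | 1Δ
t=2: Δ0=110000011 Δ1=111000011 Δ2=101110111 Δ3=101110101 | 3Δ
t=3: Δ0=101110101 Δ1=100110101 | 1Δ
t=4: Δ0=100110101 Δ1=101110101 Δ2=111110101 Δ3=111110111 | 3Δ
t=5: Δ0=111110111 Δ1=110110111 | 1Δ
t=6: Δ0=110110111 Δ1=111110111 Δ2=111100111 | 2Δ
t=7: Δ0=111100111 Δ1=110100111 | 1Δ
t=8: Δ0=110100111 Δ1=111100111 Δ2=111110111 | 2Δ
t=9: Δ0=111110111 Δ1=110110111 | 1Δ
t=10: Δ0=110110111 Δ1=111110111 Δ2=111100111 | 2Δ
t=11: Δ0=111100111 Δ1=110100111 | 1Δ
t=12: Δ0=110100111 Δ1=111100111 Δ2=111110111 | 2Δ
t=13: Δ0=111110111 Δ1=110110111 | 1Δ
t=14: Δ0=110110111 Δ1=111110111 Δ2=111100111 | 2Δ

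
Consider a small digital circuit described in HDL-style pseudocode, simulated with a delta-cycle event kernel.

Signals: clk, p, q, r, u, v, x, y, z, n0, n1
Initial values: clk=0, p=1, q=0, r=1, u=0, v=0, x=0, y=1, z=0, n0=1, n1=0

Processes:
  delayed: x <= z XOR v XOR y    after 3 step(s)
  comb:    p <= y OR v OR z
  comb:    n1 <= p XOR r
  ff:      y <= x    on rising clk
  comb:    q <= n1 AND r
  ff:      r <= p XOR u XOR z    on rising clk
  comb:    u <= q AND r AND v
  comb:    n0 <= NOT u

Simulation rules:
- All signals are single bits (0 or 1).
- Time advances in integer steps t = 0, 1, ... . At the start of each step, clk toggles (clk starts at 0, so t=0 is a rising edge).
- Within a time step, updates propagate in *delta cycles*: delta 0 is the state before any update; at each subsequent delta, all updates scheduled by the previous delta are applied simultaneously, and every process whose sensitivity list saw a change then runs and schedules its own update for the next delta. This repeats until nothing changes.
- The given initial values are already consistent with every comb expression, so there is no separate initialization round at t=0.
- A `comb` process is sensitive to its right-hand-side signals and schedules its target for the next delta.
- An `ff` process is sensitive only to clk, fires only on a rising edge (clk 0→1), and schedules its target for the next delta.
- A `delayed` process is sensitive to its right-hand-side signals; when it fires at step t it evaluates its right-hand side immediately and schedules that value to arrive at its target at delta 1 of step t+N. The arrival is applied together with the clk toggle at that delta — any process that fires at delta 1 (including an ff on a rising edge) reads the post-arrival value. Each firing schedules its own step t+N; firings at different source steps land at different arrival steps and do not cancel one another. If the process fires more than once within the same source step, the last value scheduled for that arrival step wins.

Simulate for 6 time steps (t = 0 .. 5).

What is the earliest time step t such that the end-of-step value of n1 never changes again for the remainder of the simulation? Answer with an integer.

2

[bits: z,u,clk,q,x,v,n0,r,n1,p,y]
t=0: Δ0=00000011011 Δ1=00100011011 Δ2=00100011010 Δ3=00100011000 Δ4=00100011100 Δ5=00110011100 | 5Δ
t=1: Δ0=00110011100 Δ1=00010011100 | 1Δ
t=2: Δ0=00010011100 Δ1=00110011100 Δ2=00110010100 Δ3=00100010000 | 3Δ
t=3: Δ0=00100010000 Δ1=00000010000 | 1Δ
t=4: Δ0=00000010000 Δ1=00100010000 | 1Δ
t=5: Δ0=00100010000 Δ1=00000010000 | 1Δ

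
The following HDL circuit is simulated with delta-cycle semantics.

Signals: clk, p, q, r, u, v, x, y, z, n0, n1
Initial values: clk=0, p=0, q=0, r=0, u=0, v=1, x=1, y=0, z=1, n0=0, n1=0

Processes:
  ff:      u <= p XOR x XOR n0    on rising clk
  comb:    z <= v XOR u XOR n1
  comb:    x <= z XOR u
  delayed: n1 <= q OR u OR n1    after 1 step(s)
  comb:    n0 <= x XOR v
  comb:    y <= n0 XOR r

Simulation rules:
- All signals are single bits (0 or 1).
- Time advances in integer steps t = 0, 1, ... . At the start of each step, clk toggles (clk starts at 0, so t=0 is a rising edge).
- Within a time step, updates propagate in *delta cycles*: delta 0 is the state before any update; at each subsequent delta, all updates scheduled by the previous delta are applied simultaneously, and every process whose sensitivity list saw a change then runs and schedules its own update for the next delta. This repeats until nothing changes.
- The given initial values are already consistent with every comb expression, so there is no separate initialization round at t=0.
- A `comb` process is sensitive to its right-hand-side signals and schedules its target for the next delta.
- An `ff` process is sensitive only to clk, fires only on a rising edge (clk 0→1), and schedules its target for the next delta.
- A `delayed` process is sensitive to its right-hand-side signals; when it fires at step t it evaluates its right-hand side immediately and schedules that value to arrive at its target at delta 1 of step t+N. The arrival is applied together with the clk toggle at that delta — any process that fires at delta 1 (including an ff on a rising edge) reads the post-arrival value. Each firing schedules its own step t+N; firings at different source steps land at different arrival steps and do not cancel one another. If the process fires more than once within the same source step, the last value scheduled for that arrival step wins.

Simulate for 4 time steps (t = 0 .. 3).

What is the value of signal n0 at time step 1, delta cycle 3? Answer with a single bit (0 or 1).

t0.Δ0 clk=0 v=1 x=1 n0=0 n1=0 r=0 q=0 p=0 u=0 y=0 z=1
t0.Δ1 clk=1 v=1 x=1 n0=0 n1=0 r=0 q=0 p=0 u=0 y=0 z=1
t0.Δ2 clk=1 v=1 x=1 n0=0 n1=0 r=0 q=0 p=0 u=1 y=0 z=1
t0.Δ3 clk=1 v=1 x=0 n0=0 n1=0 r=0 q=0 p=0 u=1 y=0 z=0
t0.Δ4 clk=1 v=1 x=1 n0=1 n1=0 r=0 q=0 p=0 u=1 y=0 z=0
t0.Δ5 clk=1 v=1 x=1 n0=0 n1=0 r=0 q=0 p=0 u=1 y=1 z=0
t0.Δ6 clk=1 v=1 x=1 n0=0 n1=0 r=0 q=0 p=0 u=1 y=0 z=0
t1.Δ0 clk=1 v=1 x=1 n0=0 n1=0 r=0 q=0 p=0 u=1 y=0 z=0
t1.Δ1 clk=0 v=1 x=1 n0=0 n1=1 r=0 q=0 p=0 u=1 y=0 z=0
t1.Δ2 clk=0 v=1 x=1 n0=0 n1=1 r=0 q=0 p=0 u=1 y=0 z=1
t1.Δ3 clk=0 v=1 x=0 n0=0 n1=1 r=0 q=0 p=0 u=1 y=0 z=1
t1.Δ4 clk=0 v=1 x=0 n0=1 n1=1 r=0 q=0 p=0 u=1 y=0 z=1
t1.Δ5 clk=0 v=1 x=0 n0=1 n1=1 r=0 q=0 p=0 u=1 y=1 z=1
t2.Δ0 clk=0 v=1 x=0 n0=1 n1=1 r=0 q=0 p=0 u=1 y=1 z=1
t2.Δ1 clk=1 v=1 x=0 n0=1 n1=1 r=0 q=0 p=0 u=1 y=1 z=1
t3.Δ0 clk=1 v=1 x=0 n0=1 n1=1 r=0 q=0 p=0 u=1 y=1 z=1
t3.Δ1 clk=0 v=1 x=0 n0=1 n1=1 r=0 q=0 p=0 u=1 y=1 z=1

0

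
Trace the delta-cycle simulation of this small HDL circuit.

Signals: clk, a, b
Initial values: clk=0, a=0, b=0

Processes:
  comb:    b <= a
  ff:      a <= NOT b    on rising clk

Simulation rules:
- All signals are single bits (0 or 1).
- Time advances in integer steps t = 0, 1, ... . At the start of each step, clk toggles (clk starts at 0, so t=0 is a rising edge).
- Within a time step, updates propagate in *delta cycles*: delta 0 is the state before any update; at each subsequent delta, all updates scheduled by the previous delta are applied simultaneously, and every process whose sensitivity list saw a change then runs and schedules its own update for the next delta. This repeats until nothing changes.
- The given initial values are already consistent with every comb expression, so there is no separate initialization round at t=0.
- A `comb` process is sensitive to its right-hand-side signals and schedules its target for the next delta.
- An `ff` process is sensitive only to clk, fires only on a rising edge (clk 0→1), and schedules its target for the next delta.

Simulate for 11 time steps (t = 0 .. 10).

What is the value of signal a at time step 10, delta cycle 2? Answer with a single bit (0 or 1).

0

[bits: a,clk,b]
t=0: Δ0=000 Δ1=010 Δ2=110 Δ3=111 | 3Δ
t=1: Δ0=111 Δ1=101 | 1Δ
t=2: Δ0=101 Δ1=111 Δ2=011 Δ3=010 | 3Δ
t=3: Δ0=010 Δ1=000 | 1Δ
t=4: Δ0=000 Δ1=010 Δ2=110 Δ3=111 | 3Δ
t=5: Δ0=111 Δ1=101 | 1Δ
t=6: Δ0=101 Δ1=111 Δ2=011 Δ3=010 | 3Δ
t=7: Δ0=010 Δ1=000 | 1Δ
t=8: Δ0=000 Δ1=010 Δ2=110 Δ3=111 | 3Δ
t=9: Δ0=111 Δ1=101 | 1Δ
t=10: Δ0=101 Δ1=111 Δ2=011 Δ3=010 | 3Δ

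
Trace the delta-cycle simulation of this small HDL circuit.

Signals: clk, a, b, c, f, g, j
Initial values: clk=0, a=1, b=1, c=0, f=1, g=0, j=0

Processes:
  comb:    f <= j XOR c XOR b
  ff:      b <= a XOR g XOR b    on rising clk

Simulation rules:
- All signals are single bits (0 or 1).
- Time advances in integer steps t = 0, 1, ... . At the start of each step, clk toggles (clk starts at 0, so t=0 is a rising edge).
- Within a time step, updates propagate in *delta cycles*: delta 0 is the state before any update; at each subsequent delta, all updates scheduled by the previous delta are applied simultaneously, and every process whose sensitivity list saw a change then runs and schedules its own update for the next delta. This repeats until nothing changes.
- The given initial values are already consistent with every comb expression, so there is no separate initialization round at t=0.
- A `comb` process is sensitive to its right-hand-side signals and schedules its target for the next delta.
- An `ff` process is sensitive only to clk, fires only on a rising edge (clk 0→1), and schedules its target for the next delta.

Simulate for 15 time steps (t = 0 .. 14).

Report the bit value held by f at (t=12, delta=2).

t0.Δ0 clk=0 b=1 a=1 g=0 j=0 f=1 c=0
t0.Δ1 clk=1 b=1 a=1 g=0 j=0 f=1 c=0
t0.Δ2 clk=1 b=0 a=1 g=0 j=0 f=1 c=0
t0.Δ3 clk=1 b=0 a=1 g=0 j=0 f=0 c=0
t1.Δ0 clk=1 b=0 a=1 g=0 j=0 f=0 c=0
t1.Δ1 clk=0 b=0 a=1 g=0 j=0 f=0 c=0
t2.Δ0 clk=0 b=0 a=1 g=0 j=0 f=0 c=0
t2.Δ1 clk=1 b=0 a=1 g=0 j=0 f=0 c=0
t2.Δ2 clk=1 b=1 a=1 g=0 j=0 f=0 c=0
t2.Δ3 clk=1 b=1 a=1 g=0 j=0 f=1 c=0
t3.Δ0 clk=1 b=1 a=1 g=0 j=0 f=1 c=0
t3.Δ1 clk=0 b=1 a=1 g=0 j=0 f=1 c=0
t4.Δ0 clk=0 b=1 a=1 g=0 j=0 f=1 c=0
t4.Δ1 clk=1 b=1 a=1 g=0 j=0 f=1 c=0
t4.Δ2 clk=1 b=0 a=1 g=0 j=0 f=1 c=0
t4.Δ3 clk=1 b=0 a=1 g=0 j=0 f=0 c=0
t5.Δ0 clk=1 b=0 a=1 g=0 j=0 f=0 c=0
t5.Δ1 clk=0 b=0 a=1 g=0 j=0 f=0 c=0
t6.Δ0 clk=0 b=0 a=1 g=0 j=0 f=0 c=0
t6.Δ1 clk=1 b=0 a=1 g=0 j=0 f=0 c=0
t6.Δ2 clk=1 b=1 a=1 g=0 j=0 f=0 c=0
t6.Δ3 clk=1 b=1 a=1 g=0 j=0 f=1 c=0
t7.Δ0 clk=1 b=1 a=1 g=0 j=0 f=1 c=0
t7.Δ1 clk=0 b=1 a=1 g=0 j=0 f=1 c=0
t8.Δ0 clk=0 b=1 a=1 g=0 j=0 f=1 c=0
t8.Δ1 clk=1 b=1 a=1 g=0 j=0 f=1 c=0
t8.Δ2 clk=1 b=0 a=1 g=0 j=0 f=1 c=0
t8.Δ3 clk=1 b=0 a=1 g=0 j=0 f=0 c=0
t9.Δ0 clk=1 b=0 a=1 g=0 j=0 f=0 c=0
t9.Δ1 clk=0 b=0 a=1 g=0 j=0 f=0 c=0
t10.Δ0 clk=0 b=0 a=1 g=0 j=0 f=0 c=0
t10.Δ1 clk=1 b=0 a=1 g=0 j=0 f=0 c=0
t10.Δ2 clk=1 b=1 a=1 g=0 j=0 f=0 c=0
t10.Δ3 clk=1 b=1 a=1 g=0 j=0 f=1 c=0
t11.Δ0 clk=1 b=1 a=1 g=0 j=0 f=1 c=0
t11.Δ1 clk=0 b=1 a=1 g=0 j=0 f=1 c=0
t12.Δ0 clk=0 b=1 a=1 g=0 j=0 f=1 c=0
t12.Δ1 clk=1 b=1 a=1 g=0 j=0 f=1 c=0
t12.Δ2 clk=1 b=0 a=1 g=0 j=0 f=1 c=0
t12.Δ3 clk=1 b=0 a=1 g=0 j=0 f=0 c=0
t13.Δ0 clk=1 b=0 a=1 g=0 j=0 f=0 c=0
t13.Δ1 clk=0 b=0 a=1 g=0 j=0 f=0 c=0
t14.Δ0 clk=0 b=0 a=1 g=0 j=0 f=0 c=0
t14.Δ1 clk=1 b=0 a=1 g=0 j=0 f=0 c=0
t14.Δ2 clk=1 b=1 a=1 g=0 j=0 f=0 c=0
t14.Δ3 clk=1 b=1 a=1 g=0 j=0 f=1 c=0

1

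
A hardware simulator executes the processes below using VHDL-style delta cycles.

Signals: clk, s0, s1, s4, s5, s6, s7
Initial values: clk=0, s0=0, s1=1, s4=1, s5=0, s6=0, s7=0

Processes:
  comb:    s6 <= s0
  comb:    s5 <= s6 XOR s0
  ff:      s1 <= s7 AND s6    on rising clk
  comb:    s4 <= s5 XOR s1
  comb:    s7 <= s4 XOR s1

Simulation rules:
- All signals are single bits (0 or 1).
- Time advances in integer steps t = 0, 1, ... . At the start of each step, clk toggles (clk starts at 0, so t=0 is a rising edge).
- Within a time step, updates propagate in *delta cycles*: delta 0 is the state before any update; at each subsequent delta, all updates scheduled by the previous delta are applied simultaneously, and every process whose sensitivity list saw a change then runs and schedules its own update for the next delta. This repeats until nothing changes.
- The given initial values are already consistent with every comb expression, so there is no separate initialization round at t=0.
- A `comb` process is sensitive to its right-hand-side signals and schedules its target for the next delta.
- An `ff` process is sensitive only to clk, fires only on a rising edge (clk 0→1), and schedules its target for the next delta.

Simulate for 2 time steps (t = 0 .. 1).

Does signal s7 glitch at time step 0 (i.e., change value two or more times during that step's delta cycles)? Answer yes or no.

[bits: s7,s4,s6,s5,s0,clk,s1]
t=0: Δ0=0100001 Δ1=0100011 Δ2=0100010 Δ3=1000010 Δ4=0000010 | 4Δ
t=1: Δ0=0000010 Δ1=0000000 | 1Δ

yes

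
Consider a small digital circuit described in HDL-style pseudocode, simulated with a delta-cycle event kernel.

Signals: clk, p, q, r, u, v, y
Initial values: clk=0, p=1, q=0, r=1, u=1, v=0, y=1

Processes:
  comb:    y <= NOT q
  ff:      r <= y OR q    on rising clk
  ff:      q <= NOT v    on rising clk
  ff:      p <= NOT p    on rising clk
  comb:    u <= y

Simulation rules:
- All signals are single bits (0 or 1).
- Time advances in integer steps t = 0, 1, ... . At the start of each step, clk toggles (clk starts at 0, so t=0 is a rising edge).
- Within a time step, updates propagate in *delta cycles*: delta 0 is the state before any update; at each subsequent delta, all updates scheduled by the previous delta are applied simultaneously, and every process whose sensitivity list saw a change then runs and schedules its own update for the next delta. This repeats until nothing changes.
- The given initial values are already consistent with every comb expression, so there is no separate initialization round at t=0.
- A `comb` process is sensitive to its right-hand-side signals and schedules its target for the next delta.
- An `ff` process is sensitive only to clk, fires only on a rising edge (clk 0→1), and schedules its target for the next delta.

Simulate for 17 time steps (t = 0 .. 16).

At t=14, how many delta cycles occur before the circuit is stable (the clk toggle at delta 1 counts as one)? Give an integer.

2

t0.Δ0 r=1 clk=0 q=0 y=1 p=1 v=0 u=1
t0.Δ1 r=1 clk=1 q=0 y=1 p=1 v=0 u=1
t0.Δ2 r=1 clk=1 q=1 y=1 p=0 v=0 u=1
t0.Δ3 r=1 clk=1 q=1 y=0 p=0 v=0 u=1
t0.Δ4 r=1 clk=1 q=1 y=0 p=0 v=0 u=0
t1.Δ0 r=1 clk=1 q=1 y=0 p=0 v=0 u=0
t1.Δ1 r=1 clk=0 q=1 y=0 p=0 v=0 u=0
t2.Δ0 r=1 clk=0 q=1 y=0 p=0 v=0 u=0
t2.Δ1 r=1 clk=1 q=1 y=0 p=0 v=0 u=0
t2.Δ2 r=1 clk=1 q=1 y=0 p=1 v=0 u=0
t3.Δ0 r=1 clk=1 q=1 y=0 p=1 v=0 u=0
t3.Δ1 r=1 clk=0 q=1 y=0 p=1 v=0 u=0
t4.Δ0 r=1 clk=0 q=1 y=0 p=1 v=0 u=0
t4.Δ1 r=1 clk=1 q=1 y=0 p=1 v=0 u=0
t4.Δ2 r=1 clk=1 q=1 y=0 p=0 v=0 u=0
t5.Δ0 r=1 clk=1 q=1 y=0 p=0 v=0 u=0
t5.Δ1 r=1 clk=0 q=1 y=0 p=0 v=0 u=0
t6.Δ0 r=1 clk=0 q=1 y=0 p=0 v=0 u=0
t6.Δ1 r=1 clk=1 q=1 y=0 p=0 v=0 u=0
t6.Δ2 r=1 clk=1 q=1 y=0 p=1 v=0 u=0
t7.Δ0 r=1 clk=1 q=1 y=0 p=1 v=0 u=0
t7.Δ1 r=1 clk=0 q=1 y=0 p=1 v=0 u=0
t8.Δ0 r=1 clk=0 q=1 y=0 p=1 v=0 u=0
t8.Δ1 r=1 clk=1 q=1 y=0 p=1 v=0 u=0
t8.Δ2 r=1 clk=1 q=1 y=0 p=0 v=0 u=0
t9.Δ0 r=1 clk=1 q=1 y=0 p=0 v=0 u=0
t9.Δ1 r=1 clk=0 q=1 y=0 p=0 v=0 u=0
t10.Δ0 r=1 clk=0 q=1 y=0 p=0 v=0 u=0
t10.Δ1 r=1 clk=1 q=1 y=0 p=0 v=0 u=0
t10.Δ2 r=1 clk=1 q=1 y=0 p=1 v=0 u=0
t11.Δ0 r=1 clk=1 q=1 y=0 p=1 v=0 u=0
t11.Δ1 r=1 clk=0 q=1 y=0 p=1 v=0 u=0
t12.Δ0 r=1 clk=0 q=1 y=0 p=1 v=0 u=0
t12.Δ1 r=1 clk=1 q=1 y=0 p=1 v=0 u=0
t12.Δ2 r=1 clk=1 q=1 y=0 p=0 v=0 u=0
t13.Δ0 r=1 clk=1 q=1 y=0 p=0 v=0 u=0
t13.Δ1 r=1 clk=0 q=1 y=0 p=0 v=0 u=0
t14.Δ0 r=1 clk=0 q=1 y=0 p=0 v=0 u=0
t14.Δ1 r=1 clk=1 q=1 y=0 p=0 v=0 u=0
t14.Δ2 r=1 clk=1 q=1 y=0 p=1 v=0 u=0
t15.Δ0 r=1 clk=1 q=1 y=0 p=1 v=0 u=0
t15.Δ1 r=1 clk=0 q=1 y=0 p=1 v=0 u=0
t16.Δ0 r=1 clk=0 q=1 y=0 p=1 v=0 u=0
t16.Δ1 r=1 clk=1 q=1 y=0 p=1 v=0 u=0
t16.Δ2 r=1 clk=1 q=1 y=0 p=0 v=0 u=0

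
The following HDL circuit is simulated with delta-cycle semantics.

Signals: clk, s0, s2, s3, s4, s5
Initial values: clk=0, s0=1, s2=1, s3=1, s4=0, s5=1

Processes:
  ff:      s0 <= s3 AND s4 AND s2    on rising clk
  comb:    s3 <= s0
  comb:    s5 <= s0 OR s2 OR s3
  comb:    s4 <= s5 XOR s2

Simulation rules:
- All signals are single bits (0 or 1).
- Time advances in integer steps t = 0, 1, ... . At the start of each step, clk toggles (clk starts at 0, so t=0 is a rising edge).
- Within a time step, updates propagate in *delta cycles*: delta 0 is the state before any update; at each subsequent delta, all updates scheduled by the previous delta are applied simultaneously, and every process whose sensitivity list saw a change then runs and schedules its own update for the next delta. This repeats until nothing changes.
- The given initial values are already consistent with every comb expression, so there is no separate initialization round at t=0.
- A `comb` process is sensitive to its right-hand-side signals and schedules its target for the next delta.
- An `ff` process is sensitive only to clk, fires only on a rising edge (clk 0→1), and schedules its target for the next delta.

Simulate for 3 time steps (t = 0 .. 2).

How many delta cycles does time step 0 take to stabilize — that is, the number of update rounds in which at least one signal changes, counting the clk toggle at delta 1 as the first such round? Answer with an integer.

t0.Δ0 s4=0 s5=1 s0=1 clk=0 s3=1 s2=1
t0.Δ1 s4=0 s5=1 s0=1 clk=1 s3=1 s2=1
t0.Δ2 s4=0 s5=1 s0=0 clk=1 s3=1 s2=1
t0.Δ3 s4=0 s5=1 s0=0 clk=1 s3=0 s2=1
t1.Δ0 s4=0 s5=1 s0=0 clk=1 s3=0 s2=1
t1.Δ1 s4=0 s5=1 s0=0 clk=0 s3=0 s2=1
t2.Δ0 s4=0 s5=1 s0=0 clk=0 s3=0 s2=1
t2.Δ1 s4=0 s5=1 s0=0 clk=1 s3=0 s2=1

3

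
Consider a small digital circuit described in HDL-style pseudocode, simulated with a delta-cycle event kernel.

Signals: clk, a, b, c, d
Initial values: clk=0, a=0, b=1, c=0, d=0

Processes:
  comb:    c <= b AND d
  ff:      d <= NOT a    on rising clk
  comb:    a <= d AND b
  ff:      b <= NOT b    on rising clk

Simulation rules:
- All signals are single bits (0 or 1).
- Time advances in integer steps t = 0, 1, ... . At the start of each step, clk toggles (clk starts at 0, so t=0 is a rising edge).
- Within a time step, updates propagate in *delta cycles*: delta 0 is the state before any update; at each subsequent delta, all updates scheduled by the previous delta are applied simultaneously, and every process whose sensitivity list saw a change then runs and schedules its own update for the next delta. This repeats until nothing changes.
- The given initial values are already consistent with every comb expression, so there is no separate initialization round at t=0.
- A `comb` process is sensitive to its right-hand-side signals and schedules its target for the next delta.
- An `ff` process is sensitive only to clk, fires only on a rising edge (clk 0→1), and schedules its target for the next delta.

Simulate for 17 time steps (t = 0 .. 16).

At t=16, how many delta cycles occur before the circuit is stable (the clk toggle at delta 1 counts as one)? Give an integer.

3

[bits: c,a,b,clk,d]
t=0: Δ0=00100 Δ1=00110 Δ2=00011 | 2Δ
t=1: Δ0=00011 Δ1=00001 | 1Δ
t=2: Δ0=00001 Δ1=00011 Δ2=00111 Δ3=11111 | 3Δ
t=3: Δ0=11111 Δ1=11101 | 1Δ
t=4: Δ0=11101 Δ1=11111 Δ2=11010 Δ3=00010 | 3Δ
t=5: Δ0=00010 Δ1=00000 | 1Δ
t=6: Δ0=00000 Δ1=00010 Δ2=00111 Δ3=11111 | 3Δ
t=7: Δ0=11111 Δ1=11101 | 1Δ
t=8: Δ0=11101 Δ1=11111 Δ2=11010 Δ3=00010 | 3Δ
t=9: Δ0=00010 Δ1=00000 | 1Δ
t=10: Δ0=00000 Δ1=00010 Δ2=00111 Δ3=11111 | 3Δ
t=11: Δ0=11111 Δ1=11101 | 1Δ
t=12: Δ0=11101 Δ1=11111 Δ2=11010 Δ3=00010 | 3Δ
t=13: Δ0=00010 Δ1=00000 | 1Δ
t=14: Δ0=00000 Δ1=00010 Δ2=00111 Δ3=11111 | 3Δ
t=15: Δ0=11111 Δ1=11101 | 1Δ
t=16: Δ0=11101 Δ1=11111 Δ2=11010 Δ3=00010 | 3Δ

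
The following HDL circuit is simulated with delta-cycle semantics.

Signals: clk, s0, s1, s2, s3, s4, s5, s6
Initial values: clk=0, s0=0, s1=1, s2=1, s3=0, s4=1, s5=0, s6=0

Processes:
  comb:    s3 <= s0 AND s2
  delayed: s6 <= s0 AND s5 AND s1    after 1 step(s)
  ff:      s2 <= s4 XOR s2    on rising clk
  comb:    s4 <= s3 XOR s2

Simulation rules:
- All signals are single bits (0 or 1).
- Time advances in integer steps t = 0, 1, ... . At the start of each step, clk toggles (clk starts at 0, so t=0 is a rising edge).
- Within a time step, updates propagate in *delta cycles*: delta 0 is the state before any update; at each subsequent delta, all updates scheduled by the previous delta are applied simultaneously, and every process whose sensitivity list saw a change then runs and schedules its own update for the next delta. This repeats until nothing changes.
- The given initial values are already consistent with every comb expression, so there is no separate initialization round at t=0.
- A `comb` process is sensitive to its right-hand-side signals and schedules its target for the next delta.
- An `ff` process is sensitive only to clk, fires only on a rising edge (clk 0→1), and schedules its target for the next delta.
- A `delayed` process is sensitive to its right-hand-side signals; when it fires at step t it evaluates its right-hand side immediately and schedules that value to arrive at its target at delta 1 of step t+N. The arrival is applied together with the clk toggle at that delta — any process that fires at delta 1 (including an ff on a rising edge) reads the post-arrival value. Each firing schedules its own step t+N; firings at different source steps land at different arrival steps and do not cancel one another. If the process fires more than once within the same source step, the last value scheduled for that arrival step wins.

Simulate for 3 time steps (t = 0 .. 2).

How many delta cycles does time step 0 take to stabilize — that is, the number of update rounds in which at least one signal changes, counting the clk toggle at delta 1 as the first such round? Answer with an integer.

3

t=0 Δ0: s1=1 s6=0 s4=1 s5=0 s0=0 s3=0 clk=0 s2=1
  Δ1: clk:0→1
  Δ2: s2:1→0
  Δ3: s4:1→0
  (3Δ to stable)
t=1 Δ0: s1=1 s6=0 s4=0 s5=0 s0=0 s3=0 clk=1 s2=0
  Δ1: clk:1→0
  (1Δ to stable)
t=2 Δ0: s1=1 s6=0 s4=0 s5=0 s0=0 s3=0 clk=0 s2=0
  Δ1: clk:0→1
  (1Δ to stable)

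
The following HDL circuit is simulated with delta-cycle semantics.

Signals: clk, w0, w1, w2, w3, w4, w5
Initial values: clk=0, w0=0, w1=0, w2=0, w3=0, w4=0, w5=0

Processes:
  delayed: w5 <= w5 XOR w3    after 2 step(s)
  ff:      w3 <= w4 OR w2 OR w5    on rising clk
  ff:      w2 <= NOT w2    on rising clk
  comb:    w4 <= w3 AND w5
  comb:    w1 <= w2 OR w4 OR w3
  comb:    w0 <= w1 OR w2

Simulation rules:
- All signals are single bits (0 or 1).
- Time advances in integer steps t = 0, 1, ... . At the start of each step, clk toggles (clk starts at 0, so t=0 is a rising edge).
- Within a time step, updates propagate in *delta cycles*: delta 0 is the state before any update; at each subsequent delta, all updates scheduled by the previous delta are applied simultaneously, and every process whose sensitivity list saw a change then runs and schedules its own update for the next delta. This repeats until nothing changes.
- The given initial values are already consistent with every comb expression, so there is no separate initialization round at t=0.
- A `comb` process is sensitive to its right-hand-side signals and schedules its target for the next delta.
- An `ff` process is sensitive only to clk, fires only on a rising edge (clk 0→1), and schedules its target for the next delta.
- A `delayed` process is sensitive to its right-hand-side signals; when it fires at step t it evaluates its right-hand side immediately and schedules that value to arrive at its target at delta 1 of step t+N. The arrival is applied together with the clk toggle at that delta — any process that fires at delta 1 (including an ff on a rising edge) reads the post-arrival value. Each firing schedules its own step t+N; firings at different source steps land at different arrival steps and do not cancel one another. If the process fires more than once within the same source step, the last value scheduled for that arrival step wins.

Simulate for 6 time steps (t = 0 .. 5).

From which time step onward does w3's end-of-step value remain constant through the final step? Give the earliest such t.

t=0 Δ0: w0=0 w5=0 w4=0 clk=0 w1=0 w3=0 w2=0
  Δ1: clk:0→1
  Δ2: w2:0→1
  Δ3: w0:0→1, w1:0→1
  (3Δ to stable)
t=1 Δ0: w0=1 w5=0 w4=0 clk=1 w1=1 w3=0 w2=1
  Δ1: clk:1→0
  (1Δ to stable)
t=2 Δ0: w0=1 w5=0 w4=0 clk=0 w1=1 w3=0 w2=1
  Δ1: clk:0→1
  Δ2: w3:0→1, w2:1→0
  (2Δ to stable)
t=3 Δ0: w0=1 w5=0 w4=0 clk=1 w1=1 w3=1 w2=0
  Δ1: clk:1→0
  (1Δ to stable)
t=4 Δ0: w0=1 w5=0 w4=0 clk=0 w1=1 w3=1 w2=0
  Δ1: w5:0→1, clk:0→1
  Δ2: w4:0→1, w2:0→1
  (2Δ to stable)
t=5 Δ0: w0=1 w5=1 w4=1 clk=1 w1=1 w3=1 w2=1
  Δ1: clk:1→0
  (1Δ to stable)

2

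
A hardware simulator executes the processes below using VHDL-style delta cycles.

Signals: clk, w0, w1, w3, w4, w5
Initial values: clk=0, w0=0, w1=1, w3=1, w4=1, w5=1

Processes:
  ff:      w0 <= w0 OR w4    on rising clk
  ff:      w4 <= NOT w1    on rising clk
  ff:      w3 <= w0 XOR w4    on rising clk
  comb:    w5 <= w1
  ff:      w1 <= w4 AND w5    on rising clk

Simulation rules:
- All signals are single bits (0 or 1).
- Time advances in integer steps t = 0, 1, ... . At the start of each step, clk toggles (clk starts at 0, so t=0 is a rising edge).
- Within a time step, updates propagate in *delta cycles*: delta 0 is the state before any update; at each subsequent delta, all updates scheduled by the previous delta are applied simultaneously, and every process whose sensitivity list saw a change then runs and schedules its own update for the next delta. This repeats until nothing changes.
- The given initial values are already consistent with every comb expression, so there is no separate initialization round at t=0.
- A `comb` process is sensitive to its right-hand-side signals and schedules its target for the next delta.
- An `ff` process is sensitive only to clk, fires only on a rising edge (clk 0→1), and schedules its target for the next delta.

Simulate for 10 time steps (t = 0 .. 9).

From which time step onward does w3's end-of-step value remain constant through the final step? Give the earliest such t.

6

t0.Δ0 w3=1 w5=1 w0=0 w4=1 w1=1 clk=0
t0.Δ1 w3=1 w5=1 w0=0 w4=1 w1=1 clk=1
t0.Δ2 w3=1 w5=1 w0=1 w4=0 w1=1 clk=1
t1.Δ0 w3=1 w5=1 w0=1 w4=0 w1=1 clk=1
t1.Δ1 w3=1 w5=1 w0=1 w4=0 w1=1 clk=0
t2.Δ0 w3=1 w5=1 w0=1 w4=0 w1=1 clk=0
t2.Δ1 w3=1 w5=1 w0=1 w4=0 w1=1 clk=1
t2.Δ2 w3=1 w5=1 w0=1 w4=0 w1=0 clk=1
t2.Δ3 w3=1 w5=0 w0=1 w4=0 w1=0 clk=1
t3.Δ0 w3=1 w5=0 w0=1 w4=0 w1=0 clk=1
t3.Δ1 w3=1 w5=0 w0=1 w4=0 w1=0 clk=0
t4.Δ0 w3=1 w5=0 w0=1 w4=0 w1=0 clk=0
t4.Δ1 w3=1 w5=0 w0=1 w4=0 w1=0 clk=1
t4.Δ2 w3=1 w5=0 w0=1 w4=1 w1=0 clk=1
t5.Δ0 w3=1 w5=0 w0=1 w4=1 w1=0 clk=1
t5.Δ1 w3=1 w5=0 w0=1 w4=1 w1=0 clk=0
t6.Δ0 w3=1 w5=0 w0=1 w4=1 w1=0 clk=0
t6.Δ1 w3=1 w5=0 w0=1 w4=1 w1=0 clk=1
t6.Δ2 w3=0 w5=0 w0=1 w4=1 w1=0 clk=1
t7.Δ0 w3=0 w5=0 w0=1 w4=1 w1=0 clk=1
t7.Δ1 w3=0 w5=0 w0=1 w4=1 w1=0 clk=0
t8.Δ0 w3=0 w5=0 w0=1 w4=1 w1=0 clk=0
t8.Δ1 w3=0 w5=0 w0=1 w4=1 w1=0 clk=1
t9.Δ0 w3=0 w5=0 w0=1 w4=1 w1=0 clk=1
t9.Δ1 w3=0 w5=0 w0=1 w4=1 w1=0 clk=0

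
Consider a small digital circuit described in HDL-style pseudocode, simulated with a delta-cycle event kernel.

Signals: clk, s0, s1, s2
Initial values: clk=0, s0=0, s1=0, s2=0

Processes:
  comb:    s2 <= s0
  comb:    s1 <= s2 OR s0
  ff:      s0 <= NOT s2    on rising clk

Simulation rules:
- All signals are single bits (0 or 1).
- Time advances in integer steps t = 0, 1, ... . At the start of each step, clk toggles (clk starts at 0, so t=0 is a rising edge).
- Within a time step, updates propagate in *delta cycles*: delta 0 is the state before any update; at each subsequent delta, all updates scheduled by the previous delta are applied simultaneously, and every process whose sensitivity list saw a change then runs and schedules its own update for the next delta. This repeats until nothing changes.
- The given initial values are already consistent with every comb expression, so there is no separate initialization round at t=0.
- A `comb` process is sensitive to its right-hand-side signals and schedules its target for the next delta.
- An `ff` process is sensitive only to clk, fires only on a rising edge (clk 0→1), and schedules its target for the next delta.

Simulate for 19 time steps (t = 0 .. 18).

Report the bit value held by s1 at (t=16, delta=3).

t=0 Δ0: s0=0 clk=0 s2=0 s1=0
  Δ1: clk:0→1
  Δ2: s0:0→1
  Δ3: s2:0→1, s1:0→1
  (3Δ to stable)
t=1 Δ0: s0=1 clk=1 s2=1 s1=1
  Δ1: clk:1→0
  (1Δ to stable)
t=2 Δ0: s0=1 clk=0 s2=1 s1=1
  Δ1: clk:0→1
  Δ2: s0:1→0
  Δ3: s2:1→0
  Δ4: s1:1→0
  (4Δ to stable)
t=3 Δ0: s0=0 clk=1 s2=0 s1=0
  Δ1: clk:1→0
  (1Δ to stable)
t=4 Δ0: s0=0 clk=0 s2=0 s1=0
  Δ1: clk:0→1
  Δ2: s0:0→1
  Δ3: s2:0→1, s1:0→1
  (3Δ to stable)
t=5 Δ0: s0=1 clk=1 s2=1 s1=1
  Δ1: clk:1→0
  (1Δ to stable)
t=6 Δ0: s0=1 clk=0 s2=1 s1=1
  Δ1: clk:0→1
  Δ2: s0:1→0
  Δ3: s2:1→0
  Δ4: s1:1→0
  (4Δ to stable)
t=7 Δ0: s0=0 clk=1 s2=0 s1=0
  Δ1: clk:1→0
  (1Δ to stable)
t=8 Δ0: s0=0 clk=0 s2=0 s1=0
  Δ1: clk:0→1
  Δ2: s0:0→1
  Δ3: s2:0→1, s1:0→1
  (3Δ to stable)
t=9 Δ0: s0=1 clk=1 s2=1 s1=1
  Δ1: clk:1→0
  (1Δ to stable)
t=10 Δ0: s0=1 clk=0 s2=1 s1=1
  Δ1: clk:0→1
  Δ2: s0:1→0
  Δ3: s2:1→0
  Δ4: s1:1→0
  (4Δ to stable)
t=11 Δ0: s0=0 clk=1 s2=0 s1=0
  Δ1: clk:1→0
  (1Δ to stable)
t=12 Δ0: s0=0 clk=0 s2=0 s1=0
  Δ1: clk:0→1
  Δ2: s0:0→1
  Δ3: s2:0→1, s1:0→1
  (3Δ to stable)
t=13 Δ0: s0=1 clk=1 s2=1 s1=1
  Δ1: clk:1→0
  (1Δ to stable)
t=14 Δ0: s0=1 clk=0 s2=1 s1=1
  Δ1: clk:0→1
  Δ2: s0:1→0
  Δ3: s2:1→0
  Δ4: s1:1→0
  (4Δ to stable)
t=15 Δ0: s0=0 clk=1 s2=0 s1=0
  Δ1: clk:1→0
  (1Δ to stable)
t=16 Δ0: s0=0 clk=0 s2=0 s1=0
  Δ1: clk:0→1
  Δ2: s0:0→1
  Δ3: s2:0→1, s1:0→1
  (3Δ to stable)
t=17 Δ0: s0=1 clk=1 s2=1 s1=1
  Δ1: clk:1→0
  (1Δ to stable)
t=18 Δ0: s0=1 clk=0 s2=1 s1=1
  Δ1: clk:0→1
  Δ2: s0:1→0
  Δ3: s2:1→0
  Δ4: s1:1→0
  (4Δ to stable)

1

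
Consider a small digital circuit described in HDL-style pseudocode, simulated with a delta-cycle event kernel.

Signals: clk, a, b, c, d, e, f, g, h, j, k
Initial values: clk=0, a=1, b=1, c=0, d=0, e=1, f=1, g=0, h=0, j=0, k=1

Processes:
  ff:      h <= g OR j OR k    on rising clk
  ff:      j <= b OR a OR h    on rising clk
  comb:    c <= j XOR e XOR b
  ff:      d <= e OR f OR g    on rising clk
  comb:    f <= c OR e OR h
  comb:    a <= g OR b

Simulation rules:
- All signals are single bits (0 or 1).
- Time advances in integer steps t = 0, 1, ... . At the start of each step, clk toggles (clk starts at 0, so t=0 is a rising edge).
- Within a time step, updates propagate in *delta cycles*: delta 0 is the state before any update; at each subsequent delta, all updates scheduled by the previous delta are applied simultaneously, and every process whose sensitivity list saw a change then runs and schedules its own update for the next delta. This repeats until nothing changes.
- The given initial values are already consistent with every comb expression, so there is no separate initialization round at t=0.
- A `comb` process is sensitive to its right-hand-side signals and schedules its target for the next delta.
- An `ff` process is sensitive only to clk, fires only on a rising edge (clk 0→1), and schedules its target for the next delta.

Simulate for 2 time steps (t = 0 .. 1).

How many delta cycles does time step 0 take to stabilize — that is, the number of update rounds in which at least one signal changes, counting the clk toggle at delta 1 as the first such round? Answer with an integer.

[bits: a,b,e,d,clk,h,k,c,g,j,f]
t=0: Δ0=11100010001 Δ1=11101010001 Δ2=11111110011 Δ3=11111111011 | 3Δ
t=1: Δ0=11111111011 Δ1=11110111011 | 1Δ

3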